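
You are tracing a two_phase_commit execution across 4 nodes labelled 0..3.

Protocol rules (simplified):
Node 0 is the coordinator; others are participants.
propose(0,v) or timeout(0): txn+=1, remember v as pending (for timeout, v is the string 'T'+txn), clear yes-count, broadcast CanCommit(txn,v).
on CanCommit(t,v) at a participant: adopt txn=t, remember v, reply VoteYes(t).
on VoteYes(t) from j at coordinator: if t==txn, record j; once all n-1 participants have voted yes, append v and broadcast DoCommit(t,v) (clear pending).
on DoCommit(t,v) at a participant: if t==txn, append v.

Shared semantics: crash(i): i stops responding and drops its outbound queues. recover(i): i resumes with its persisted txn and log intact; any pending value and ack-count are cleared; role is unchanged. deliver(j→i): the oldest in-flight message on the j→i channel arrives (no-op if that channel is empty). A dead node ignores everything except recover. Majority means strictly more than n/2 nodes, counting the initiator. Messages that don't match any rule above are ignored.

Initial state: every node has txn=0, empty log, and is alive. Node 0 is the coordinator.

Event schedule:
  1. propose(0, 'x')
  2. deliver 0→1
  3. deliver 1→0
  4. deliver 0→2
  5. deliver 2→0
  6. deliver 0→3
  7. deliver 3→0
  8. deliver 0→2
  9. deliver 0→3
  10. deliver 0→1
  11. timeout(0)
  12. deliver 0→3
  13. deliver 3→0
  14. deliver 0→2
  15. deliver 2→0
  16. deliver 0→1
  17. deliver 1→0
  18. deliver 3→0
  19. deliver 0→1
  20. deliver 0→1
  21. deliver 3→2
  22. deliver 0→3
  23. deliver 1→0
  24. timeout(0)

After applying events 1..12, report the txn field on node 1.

1

step 1 propose(0,'x'): 0={coor,t=1,log=-}
step 2 deliver 0→1: 1={part,t=1,log=-}
step 3 deliver 1→0: —
step 4 deliver 0→2: 2={part,t=1,log=-}
step 5 deliver 2→0: —
step 6 deliver 0→3: 3={part,t=1,log=-}
step 7 deliver 3→0: 0={coor,t=1,log=x}
step 8 deliver 0→2: 2={part,t=1,log=x}
step 9 deliver 0→3: 3={part,t=1,log=x}
step 10 deliver 0→1: 1={part,t=1,log=x}
step 11 timeout(0): 0={coor,t=2,log=x}
step 12 deliver 0→3: 3={part,t=2,log=x}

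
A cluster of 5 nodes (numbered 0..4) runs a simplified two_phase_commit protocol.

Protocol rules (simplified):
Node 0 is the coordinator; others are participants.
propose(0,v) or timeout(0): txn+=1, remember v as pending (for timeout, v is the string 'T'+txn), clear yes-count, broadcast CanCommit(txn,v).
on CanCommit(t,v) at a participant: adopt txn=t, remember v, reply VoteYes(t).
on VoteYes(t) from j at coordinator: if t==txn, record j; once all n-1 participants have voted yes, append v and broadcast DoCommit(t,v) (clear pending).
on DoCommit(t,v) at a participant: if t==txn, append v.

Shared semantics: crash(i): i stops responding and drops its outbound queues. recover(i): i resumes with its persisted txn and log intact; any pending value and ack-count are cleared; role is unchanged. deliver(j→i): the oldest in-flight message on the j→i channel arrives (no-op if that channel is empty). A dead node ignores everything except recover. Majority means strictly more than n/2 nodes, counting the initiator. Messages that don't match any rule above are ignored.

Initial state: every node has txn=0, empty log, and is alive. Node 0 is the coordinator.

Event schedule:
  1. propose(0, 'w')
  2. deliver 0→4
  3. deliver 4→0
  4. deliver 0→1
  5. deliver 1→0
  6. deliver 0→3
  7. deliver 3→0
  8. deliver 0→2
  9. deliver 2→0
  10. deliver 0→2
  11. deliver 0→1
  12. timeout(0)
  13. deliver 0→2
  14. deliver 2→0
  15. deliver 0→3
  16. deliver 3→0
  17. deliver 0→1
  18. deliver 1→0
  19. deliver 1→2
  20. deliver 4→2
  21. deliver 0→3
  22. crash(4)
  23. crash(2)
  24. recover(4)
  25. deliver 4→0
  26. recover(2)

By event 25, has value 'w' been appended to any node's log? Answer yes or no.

step 1 propose(0,'w'): 0={coor,t=1,log=-}
step 2 deliver 0→4: 4={part,t=1,log=-}
step 3 deliver 4→0: —
step 4 deliver 0→1: 1={part,t=1,log=-}
step 5 deliver 1→0: —
step 6 deliver 0→3: 3={part,t=1,log=-}
step 7 deliver 3→0: —
step 8 deliver 0→2: 2={part,t=1,log=-}
step 9 deliver 2→0: 0={coor,t=1,log=w}
step 10 deliver 0→2: 2={part,t=1,log=w}
step 11 deliver 0→1: 1={part,t=1,log=w}
step 12 timeout(0): 0={coor,t=2,log=w}
step 13 deliver 0→2: 2={part,t=2,log=w}
step 14 deliver 2→0: —
step 15 deliver 0→3: 3={part,t=1,log=w}
step 16 deliver 3→0: —
step 17 deliver 0→1: 1={part,t=2,log=w}
step 18 deliver 1→0: —
step 19 deliver 1→2: —
step 20 deliver 4→2: —
step 21 deliver 0→3: 3={part,t=2,log=w}
step 22 crash(4): 4={✗part,t=1,log=-}
step 23 crash(2): 2={✗part,t=2,log=w}
step 24 recover(4): 4={part,t=1,log=-}
step 25 deliver 4→0: —

yes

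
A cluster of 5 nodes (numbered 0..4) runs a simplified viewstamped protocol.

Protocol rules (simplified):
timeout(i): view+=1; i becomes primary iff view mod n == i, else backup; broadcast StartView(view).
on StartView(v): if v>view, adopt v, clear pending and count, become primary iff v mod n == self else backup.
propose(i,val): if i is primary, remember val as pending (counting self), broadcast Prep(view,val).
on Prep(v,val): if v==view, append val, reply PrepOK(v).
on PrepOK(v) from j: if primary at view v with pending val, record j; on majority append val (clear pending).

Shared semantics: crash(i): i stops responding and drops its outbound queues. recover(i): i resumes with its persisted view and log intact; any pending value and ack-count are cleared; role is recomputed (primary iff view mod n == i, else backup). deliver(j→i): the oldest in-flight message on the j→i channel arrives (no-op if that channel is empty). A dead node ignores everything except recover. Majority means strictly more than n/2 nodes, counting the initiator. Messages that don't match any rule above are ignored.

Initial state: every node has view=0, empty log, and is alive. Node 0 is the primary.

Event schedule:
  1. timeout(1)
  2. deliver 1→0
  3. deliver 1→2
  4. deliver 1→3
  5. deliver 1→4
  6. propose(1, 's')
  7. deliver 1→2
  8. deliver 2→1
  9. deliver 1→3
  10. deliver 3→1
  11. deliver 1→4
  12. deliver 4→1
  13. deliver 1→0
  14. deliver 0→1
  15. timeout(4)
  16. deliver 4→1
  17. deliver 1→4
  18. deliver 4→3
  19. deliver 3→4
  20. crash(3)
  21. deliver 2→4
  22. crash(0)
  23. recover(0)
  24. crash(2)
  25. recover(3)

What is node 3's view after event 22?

2

e1 timeout(1): 1[prim,v=1,-]
e2 deliver 1→0: 0[back,v=1,-]
e3 deliver 1→2: 2[back,v=1,-]
e4 deliver 1→3: 3[back,v=1,-]
e5 deliver 1→4: 4[back,v=1,-]
e6 propose(1,'s'): ·
e7 deliver 1→2: 2[back,v=1,s]
e8 deliver 2→1: ·
e9 deliver 1→3: 3[back,v=1,s]
e10 deliver 3→1: 1[prim,v=1,s]
e11 deliver 1→4: 4[back,v=1,s]
e12 deliver 4→1: ·
e13 deliver 1→0: 0[back,v=1,s]
e14 deliver 0→1: ·
e15 timeout(4): 4[back,v=2,s]
e16 deliver 4→1: 1[back,v=2,s]
e17 deliver 1→4: ·
e18 deliver 4→3: 3[back,v=2,s]
e19 deliver 3→4: ·
e20 crash(3): 3[✗back,v=2,s]
e21 deliver 2→4: ·
e22 crash(0): 0[✗back,v=1,s]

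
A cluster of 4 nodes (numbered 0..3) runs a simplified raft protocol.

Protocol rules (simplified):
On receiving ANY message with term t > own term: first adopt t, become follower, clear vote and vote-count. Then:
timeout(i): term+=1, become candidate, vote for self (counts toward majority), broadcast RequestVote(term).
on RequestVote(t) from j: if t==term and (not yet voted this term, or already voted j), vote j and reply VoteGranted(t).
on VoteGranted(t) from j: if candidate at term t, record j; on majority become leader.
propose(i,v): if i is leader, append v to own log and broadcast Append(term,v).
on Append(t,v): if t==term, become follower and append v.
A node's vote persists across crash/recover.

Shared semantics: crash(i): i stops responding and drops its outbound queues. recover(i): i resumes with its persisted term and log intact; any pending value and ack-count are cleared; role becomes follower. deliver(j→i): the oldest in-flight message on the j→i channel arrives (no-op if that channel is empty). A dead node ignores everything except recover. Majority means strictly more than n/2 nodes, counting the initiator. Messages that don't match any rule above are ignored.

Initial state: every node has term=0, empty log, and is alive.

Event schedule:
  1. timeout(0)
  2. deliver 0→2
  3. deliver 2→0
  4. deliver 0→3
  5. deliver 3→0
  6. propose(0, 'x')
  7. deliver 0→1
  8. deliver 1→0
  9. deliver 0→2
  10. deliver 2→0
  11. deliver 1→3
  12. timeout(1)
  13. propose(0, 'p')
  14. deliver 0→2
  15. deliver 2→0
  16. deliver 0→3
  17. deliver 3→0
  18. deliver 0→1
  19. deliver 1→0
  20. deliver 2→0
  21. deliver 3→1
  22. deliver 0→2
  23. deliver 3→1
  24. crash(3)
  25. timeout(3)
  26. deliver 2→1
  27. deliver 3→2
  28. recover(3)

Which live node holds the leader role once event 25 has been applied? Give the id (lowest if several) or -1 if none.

after 1 — timeout(0): n0:cand/t1/[-]
after 2 — deliver 0→2: n2:foll/t1/[-]
after 3 — deliver 2→0: ·
after 4 — deliver 0→3: n3:foll/t1/[-]
after 5 — deliver 3→0: n0:lead/t1/[-]
after 6 — propose(0,'x'): n0:lead/t1/[x]
after 7 — deliver 0→1: n1:foll/t1/[-]
after 8 — deliver 1→0: ·
after 9 — deliver 0→2: n2:foll/t1/[x]
after 10 — deliver 2→0: ·
after 11 — deliver 1→3: ·
after 12 — timeout(1): n1:cand/t2/[-]
after 13 — propose(0,'p'): n0:lead/t1/[x,p]
after 14 — deliver 0→2: n2:foll/t1/[x,p]
after 15 — deliver 2→0: ·
after 16 — deliver 0→3: n3:foll/t1/[x]
after 17 — deliver 3→0: ·
after 18 — deliver 0→1: ·
after 19 — deliver 1→0: n0:foll/t2/[x,p]
after 20 — deliver 2→0: ·
after 21 — deliver 3→1: ·
after 22 — deliver 0→2: ·
after 23 — deliver 3→1: ·
after 24 — crash(3): n3:✗foll/t1/[x]
after 25 — timeout(3): ·

-1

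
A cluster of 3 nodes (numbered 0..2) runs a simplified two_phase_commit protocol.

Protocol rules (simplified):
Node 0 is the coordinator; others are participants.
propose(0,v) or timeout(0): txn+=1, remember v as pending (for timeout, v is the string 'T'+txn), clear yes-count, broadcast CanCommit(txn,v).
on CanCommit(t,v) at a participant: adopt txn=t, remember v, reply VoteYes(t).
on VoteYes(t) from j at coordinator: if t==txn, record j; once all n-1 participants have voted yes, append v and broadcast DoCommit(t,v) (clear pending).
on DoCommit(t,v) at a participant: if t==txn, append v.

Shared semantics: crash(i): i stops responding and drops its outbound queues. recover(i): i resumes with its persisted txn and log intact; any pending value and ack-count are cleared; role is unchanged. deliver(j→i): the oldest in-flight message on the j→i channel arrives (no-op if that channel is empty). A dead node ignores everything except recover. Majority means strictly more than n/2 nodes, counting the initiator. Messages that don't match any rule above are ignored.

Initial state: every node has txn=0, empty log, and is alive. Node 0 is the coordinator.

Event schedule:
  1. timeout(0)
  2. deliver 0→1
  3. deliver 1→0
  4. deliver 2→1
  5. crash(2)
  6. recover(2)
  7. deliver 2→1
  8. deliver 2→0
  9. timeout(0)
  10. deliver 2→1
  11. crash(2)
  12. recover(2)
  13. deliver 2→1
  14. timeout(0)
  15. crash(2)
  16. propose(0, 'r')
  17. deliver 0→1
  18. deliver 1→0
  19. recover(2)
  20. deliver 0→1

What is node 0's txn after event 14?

1. timeout(0):  <0:coor t1 ->
2. deliver 0→1:  <1:part t1 ->
3. deliver 1→0:  nop
4. deliver 2→1:  nop
5. crash(2):  <2:✗part t0 ->
6. recover(2):  <2:part t0 ->
7. deliver 2→1:  nop
8. deliver 2→0:  nop
9. timeout(0):  <0:coor t2 ->
10. deliver 2→1:  nop
11. crash(2):  <2:✗part t0 ->
12. recover(2):  <2:part t0 ->
13. deliver 2→1:  nop
14. timeout(0):  <0:coor t3 ->

3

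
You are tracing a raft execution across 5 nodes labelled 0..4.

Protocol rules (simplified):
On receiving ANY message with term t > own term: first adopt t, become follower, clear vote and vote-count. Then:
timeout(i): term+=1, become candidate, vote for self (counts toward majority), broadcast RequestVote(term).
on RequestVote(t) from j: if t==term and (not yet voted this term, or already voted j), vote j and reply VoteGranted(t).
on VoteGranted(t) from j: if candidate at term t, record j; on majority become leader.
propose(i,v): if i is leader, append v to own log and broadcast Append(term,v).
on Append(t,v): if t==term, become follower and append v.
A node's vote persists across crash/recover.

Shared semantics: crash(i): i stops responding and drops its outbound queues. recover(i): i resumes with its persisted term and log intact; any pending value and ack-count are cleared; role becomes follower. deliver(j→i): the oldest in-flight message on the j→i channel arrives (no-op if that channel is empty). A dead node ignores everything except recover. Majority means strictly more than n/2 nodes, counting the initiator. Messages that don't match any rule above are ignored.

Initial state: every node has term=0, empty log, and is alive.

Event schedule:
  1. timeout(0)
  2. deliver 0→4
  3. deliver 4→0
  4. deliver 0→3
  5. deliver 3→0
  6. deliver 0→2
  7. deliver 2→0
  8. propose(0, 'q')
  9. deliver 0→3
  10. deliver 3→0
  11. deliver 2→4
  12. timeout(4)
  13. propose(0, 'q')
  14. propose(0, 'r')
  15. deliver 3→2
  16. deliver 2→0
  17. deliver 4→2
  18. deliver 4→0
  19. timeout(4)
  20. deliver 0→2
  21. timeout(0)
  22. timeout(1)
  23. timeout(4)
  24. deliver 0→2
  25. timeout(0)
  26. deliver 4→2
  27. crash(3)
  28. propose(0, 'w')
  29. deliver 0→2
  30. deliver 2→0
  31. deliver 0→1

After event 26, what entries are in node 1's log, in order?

after 1 — timeout(0): n0:cand/t1/[-]
after 2 — deliver 0→4: n4:foll/t1/[-]
after 3 — deliver 4→0: ·
after 4 — deliver 0→3: n3:foll/t1/[-]
after 5 — deliver 3→0: n0:lead/t1/[-]
after 6 — deliver 0→2: n2:foll/t1/[-]
after 7 — deliver 2→0: ·
after 8 — propose(0,'q'): n0:lead/t1/[q]
after 9 — deliver 0→3: n3:foll/t1/[q]
after 10 — deliver 3→0: ·
after 11 — deliver 2→4: ·
after 12 — timeout(4): n4:cand/t2/[-]
after 13 — propose(0,'q'): n0:lead/t1/[q,q]
after 14 — propose(0,'r'): n0:lead/t1/[q,q,r]
after 15 — deliver 3→2: ·
after 16 — deliver 2→0: ·
after 17 — deliver 4→2: n2:foll/t2/[-]
after 18 — deliver 4→0: n0:foll/t2/[q,q,r]
after 19 — timeout(4): n4:cand/t3/[-]
after 20 — deliver 0→2: ·
after 21 — timeout(0): n0:cand/t3/[q,q,r]
after 22 — timeout(1): n1:cand/t1/[-]
after 23 — timeout(4): n4:cand/t4/[-]
after 24 — deliver 0→2: ·
after 25 — timeout(0): n0:cand/t4/[q,q,r]
after 26 — deliver 4→2: n2:foll/t3/[-]

empty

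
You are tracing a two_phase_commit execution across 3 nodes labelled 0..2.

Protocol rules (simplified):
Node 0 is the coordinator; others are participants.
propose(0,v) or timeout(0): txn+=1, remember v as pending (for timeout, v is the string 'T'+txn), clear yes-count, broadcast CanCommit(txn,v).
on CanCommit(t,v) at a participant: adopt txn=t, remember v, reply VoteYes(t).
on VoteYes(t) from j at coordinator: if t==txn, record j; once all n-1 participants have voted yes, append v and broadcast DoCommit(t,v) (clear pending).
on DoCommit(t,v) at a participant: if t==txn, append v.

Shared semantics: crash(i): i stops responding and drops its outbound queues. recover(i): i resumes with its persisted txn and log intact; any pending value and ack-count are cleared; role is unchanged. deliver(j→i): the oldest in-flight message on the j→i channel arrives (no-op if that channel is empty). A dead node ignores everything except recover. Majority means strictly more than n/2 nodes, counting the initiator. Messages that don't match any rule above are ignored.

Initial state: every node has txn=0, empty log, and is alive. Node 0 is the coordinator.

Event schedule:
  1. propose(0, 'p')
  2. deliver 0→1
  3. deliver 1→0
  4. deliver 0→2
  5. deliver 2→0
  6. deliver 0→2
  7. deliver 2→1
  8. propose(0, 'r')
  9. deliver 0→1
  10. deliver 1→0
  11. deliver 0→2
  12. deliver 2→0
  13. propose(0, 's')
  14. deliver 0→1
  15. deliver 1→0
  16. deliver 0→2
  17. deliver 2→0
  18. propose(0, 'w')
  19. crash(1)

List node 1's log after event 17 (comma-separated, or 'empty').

p

[1] propose(0,'p') → N0(coor t1 [-])
[2] deliver 0→1 → N1(part t1 [-])
[3] deliver 1→0 → ∅
[4] deliver 0→2 → N2(part t1 [-])
[5] deliver 2→0 → N0(coor t1 [p])
[6] deliver 0→2 → N2(part t1 [p])
[7] deliver 2→1 → ∅
[8] propose(0,'r') → N0(coor t2 [p])
[9] deliver 0→1 → N1(part t1 [p])
[10] deliver 1→0 → ∅
[11] deliver 0→2 → N2(part t2 [p])
[12] deliver 2→0 → ∅
[13] propose(0,'s') → N0(coor t3 [p])
[14] deliver 0→1 → N1(part t2 [p])
[15] deliver 1→0 → ∅
[16] deliver 0→2 → N2(part t3 [p])
[17] deliver 2→0 → ∅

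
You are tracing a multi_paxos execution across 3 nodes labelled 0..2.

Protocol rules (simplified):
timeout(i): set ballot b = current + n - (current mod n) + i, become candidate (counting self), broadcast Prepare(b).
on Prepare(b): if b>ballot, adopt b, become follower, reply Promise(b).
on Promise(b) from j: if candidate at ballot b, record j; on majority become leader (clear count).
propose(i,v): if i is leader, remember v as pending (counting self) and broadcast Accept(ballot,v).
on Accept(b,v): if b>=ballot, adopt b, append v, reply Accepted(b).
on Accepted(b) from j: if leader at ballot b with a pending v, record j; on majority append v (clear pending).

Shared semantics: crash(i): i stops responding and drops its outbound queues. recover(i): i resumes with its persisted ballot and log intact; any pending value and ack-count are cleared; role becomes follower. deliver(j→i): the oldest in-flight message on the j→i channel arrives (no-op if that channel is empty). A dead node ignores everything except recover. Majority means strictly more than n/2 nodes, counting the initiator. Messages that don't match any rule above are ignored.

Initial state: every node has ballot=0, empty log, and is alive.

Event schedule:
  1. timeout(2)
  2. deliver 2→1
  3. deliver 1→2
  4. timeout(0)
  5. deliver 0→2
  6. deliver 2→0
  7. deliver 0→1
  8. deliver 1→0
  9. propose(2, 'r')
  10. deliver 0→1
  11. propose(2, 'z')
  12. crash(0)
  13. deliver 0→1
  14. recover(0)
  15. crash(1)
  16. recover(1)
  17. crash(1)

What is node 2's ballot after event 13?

5

after 1 — timeout(2): n2:cand/b5/[-]
after 2 — deliver 2→1: n1:foll/b5/[-]
after 3 — deliver 1→2: n2:lead/b5/[-]
after 4 — timeout(0): n0:cand/b3/[-]
after 5 — deliver 0→2: ·
after 6 — deliver 2→0: n0:foll/b5/[-]
after 7 — deliver 0→1: ·
after 8 — deliver 1→0: ·
after 9 — propose(2,'r'): ·
after 10 — deliver 0→1: ·
after 11 — propose(2,'z'): ·
after 12 — crash(0): n0:✗foll/b5/[-]
after 13 — deliver 0→1: ·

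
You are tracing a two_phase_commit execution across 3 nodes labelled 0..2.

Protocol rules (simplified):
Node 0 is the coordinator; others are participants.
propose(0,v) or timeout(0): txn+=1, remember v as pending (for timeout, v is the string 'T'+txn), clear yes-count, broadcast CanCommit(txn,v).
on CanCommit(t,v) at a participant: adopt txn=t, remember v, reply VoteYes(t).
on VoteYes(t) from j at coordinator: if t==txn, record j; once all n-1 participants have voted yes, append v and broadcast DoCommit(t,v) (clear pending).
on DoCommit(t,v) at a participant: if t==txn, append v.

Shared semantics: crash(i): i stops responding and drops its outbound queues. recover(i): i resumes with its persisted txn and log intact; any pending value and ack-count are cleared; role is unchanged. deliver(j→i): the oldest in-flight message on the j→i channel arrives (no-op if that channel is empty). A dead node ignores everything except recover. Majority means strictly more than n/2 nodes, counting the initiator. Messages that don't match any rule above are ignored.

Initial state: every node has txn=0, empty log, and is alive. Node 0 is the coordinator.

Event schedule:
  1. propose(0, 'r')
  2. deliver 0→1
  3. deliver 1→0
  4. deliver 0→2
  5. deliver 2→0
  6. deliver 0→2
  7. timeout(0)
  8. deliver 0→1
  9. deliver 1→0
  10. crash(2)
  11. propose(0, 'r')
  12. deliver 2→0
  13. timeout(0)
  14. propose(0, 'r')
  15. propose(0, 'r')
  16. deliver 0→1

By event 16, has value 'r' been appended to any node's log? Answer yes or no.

yes

after 1 — propose(0,'r'): n0:coor/t1/[-]
after 2 — deliver 0→1: n1:part/t1/[-]
after 3 — deliver 1→0: ·
after 4 — deliver 0→2: n2:part/t1/[-]
after 5 — deliver 2→0: n0:coor/t1/[r]
after 6 — deliver 0→2: n2:part/t1/[r]
after 7 — timeout(0): n0:coor/t2/[r]
after 8 — deliver 0→1: n1:part/t1/[r]
after 9 — deliver 1→0: ·
after 10 — crash(2): n2:✗part/t1/[r]
after 11 — propose(0,'r'): n0:coor/t3/[r]
after 12 — deliver 2→0: ·
after 13 — timeout(0): n0:coor/t4/[r]
after 14 — propose(0,'r'): n0:coor/t5/[r]
after 15 — propose(0,'r'): n0:coor/t6/[r]
after 16 — deliver 0→1: n1:part/t2/[r]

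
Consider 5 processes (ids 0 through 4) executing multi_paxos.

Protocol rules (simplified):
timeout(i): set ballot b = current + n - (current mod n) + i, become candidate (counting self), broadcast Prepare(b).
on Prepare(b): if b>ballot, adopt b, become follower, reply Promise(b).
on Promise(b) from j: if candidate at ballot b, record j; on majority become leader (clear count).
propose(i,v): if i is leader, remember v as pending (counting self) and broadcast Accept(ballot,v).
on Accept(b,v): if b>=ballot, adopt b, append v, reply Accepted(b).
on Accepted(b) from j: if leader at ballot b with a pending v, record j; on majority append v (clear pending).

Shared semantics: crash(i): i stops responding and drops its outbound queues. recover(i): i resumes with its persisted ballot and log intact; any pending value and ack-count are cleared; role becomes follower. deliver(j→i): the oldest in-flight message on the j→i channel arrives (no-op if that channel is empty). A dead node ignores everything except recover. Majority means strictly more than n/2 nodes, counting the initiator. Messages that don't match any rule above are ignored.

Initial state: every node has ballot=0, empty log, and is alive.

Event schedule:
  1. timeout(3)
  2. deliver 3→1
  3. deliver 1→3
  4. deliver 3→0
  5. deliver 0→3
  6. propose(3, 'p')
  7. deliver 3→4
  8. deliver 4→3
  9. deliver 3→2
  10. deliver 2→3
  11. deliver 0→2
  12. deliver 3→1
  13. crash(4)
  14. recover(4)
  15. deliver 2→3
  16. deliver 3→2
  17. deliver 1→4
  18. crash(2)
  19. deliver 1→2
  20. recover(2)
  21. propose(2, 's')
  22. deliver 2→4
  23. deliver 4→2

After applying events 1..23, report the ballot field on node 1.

e1 timeout(3): 3[cand,b=8,-]
e2 deliver 3→1: 1[foll,b=8,-]
e3 deliver 1→3: ·
e4 deliver 3→0: 0[foll,b=8,-]
e5 deliver 0→3: 3[lead,b=8,-]
e6 propose(3,'p'): ·
e7 deliver 3→4: 4[foll,b=8,-]
e8 deliver 4→3: ·
e9 deliver 3→2: 2[foll,b=8,-]
e10 deliver 2→3: ·
e11 deliver 0→2: ·
e12 deliver 3→1: 1[foll,b=8,p]
e13 crash(4): 4[✗foll,b=8,-]
e14 recover(4): 4[foll,b=8,-]
e15 deliver 2→3: ·
e16 deliver 3→2: 2[foll,b=8,p]
e17 deliver 1→4: ·
e18 crash(2): 2[✗foll,b=8,p]
e19 deliver 1→2: ·
e20 recover(2): 2[foll,b=8,p]
e21 propose(2,'s'): ·
e22 deliver 2→4: ·
e23 deliver 4→2: ·

8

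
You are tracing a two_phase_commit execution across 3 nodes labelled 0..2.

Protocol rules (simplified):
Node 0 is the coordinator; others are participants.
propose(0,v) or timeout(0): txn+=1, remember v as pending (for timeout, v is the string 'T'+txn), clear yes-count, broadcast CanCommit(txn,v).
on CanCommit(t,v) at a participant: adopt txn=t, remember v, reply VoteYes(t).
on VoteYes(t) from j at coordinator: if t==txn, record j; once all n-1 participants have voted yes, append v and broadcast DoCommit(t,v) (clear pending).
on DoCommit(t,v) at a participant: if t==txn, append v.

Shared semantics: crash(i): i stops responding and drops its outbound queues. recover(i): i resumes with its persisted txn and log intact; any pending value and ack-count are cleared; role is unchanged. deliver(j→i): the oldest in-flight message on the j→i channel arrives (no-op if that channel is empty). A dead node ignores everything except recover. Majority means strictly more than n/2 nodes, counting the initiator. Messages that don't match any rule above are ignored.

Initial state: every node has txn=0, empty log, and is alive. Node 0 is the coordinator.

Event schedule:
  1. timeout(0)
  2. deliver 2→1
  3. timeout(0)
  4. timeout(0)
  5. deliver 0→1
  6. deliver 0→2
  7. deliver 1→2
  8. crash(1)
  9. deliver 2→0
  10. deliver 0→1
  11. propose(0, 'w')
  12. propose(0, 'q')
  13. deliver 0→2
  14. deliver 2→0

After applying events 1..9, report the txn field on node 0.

3

after 1 — timeout(0): n0:coor/t1/[-]
after 2 — deliver 2→1: ·
after 3 — timeout(0): n0:coor/t2/[-]
after 4 — timeout(0): n0:coor/t3/[-]
after 5 — deliver 0→1: n1:part/t1/[-]
after 6 — deliver 0→2: n2:part/t1/[-]
after 7 — deliver 1→2: ·
after 8 — crash(1): n1:✗part/t1/[-]
after 9 — deliver 2→0: ·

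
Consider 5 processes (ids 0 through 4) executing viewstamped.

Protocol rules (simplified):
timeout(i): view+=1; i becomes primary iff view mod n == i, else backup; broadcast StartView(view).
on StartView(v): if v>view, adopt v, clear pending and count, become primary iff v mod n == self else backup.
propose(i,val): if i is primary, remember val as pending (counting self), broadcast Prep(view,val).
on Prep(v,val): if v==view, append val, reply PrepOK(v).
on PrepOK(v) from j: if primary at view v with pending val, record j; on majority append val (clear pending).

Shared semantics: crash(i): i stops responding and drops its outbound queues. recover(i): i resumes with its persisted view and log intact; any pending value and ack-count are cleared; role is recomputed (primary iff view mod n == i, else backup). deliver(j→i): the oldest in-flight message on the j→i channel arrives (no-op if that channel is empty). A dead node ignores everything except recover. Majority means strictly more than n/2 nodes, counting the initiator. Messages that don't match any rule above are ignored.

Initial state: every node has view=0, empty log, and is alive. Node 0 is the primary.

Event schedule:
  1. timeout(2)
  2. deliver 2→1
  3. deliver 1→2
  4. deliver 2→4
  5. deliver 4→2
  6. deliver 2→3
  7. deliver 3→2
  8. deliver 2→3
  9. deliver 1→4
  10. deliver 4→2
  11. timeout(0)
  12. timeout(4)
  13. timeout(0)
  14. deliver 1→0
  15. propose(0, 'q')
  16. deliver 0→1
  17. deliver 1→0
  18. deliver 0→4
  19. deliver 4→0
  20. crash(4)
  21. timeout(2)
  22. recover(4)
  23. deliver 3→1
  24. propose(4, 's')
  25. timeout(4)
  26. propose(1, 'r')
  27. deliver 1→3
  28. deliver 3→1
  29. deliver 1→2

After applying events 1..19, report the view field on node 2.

step 1 timeout(2): 2={back,v=1,log=-}
step 2 deliver 2→1: 1={prim,v=1,log=-}
step 3 deliver 1→2: —
step 4 deliver 2→4: 4={back,v=1,log=-}
step 5 deliver 4→2: —
step 6 deliver 2→3: 3={back,v=1,log=-}
step 7 deliver 3→2: —
step 8 deliver 2→3: —
step 9 deliver 1→4: —
step 10 deliver 4→2: —
step 11 timeout(0): 0={back,v=1,log=-}
step 12 timeout(4): 4={back,v=2,log=-}
step 13 timeout(0): 0={back,v=2,log=-}
step 14 deliver 1→0: —
step 15 propose(0,'q'): —
step 16 deliver 0→1: —
step 17 deliver 1→0: —
step 18 deliver 0→4: —
step 19 deliver 4→0: —

1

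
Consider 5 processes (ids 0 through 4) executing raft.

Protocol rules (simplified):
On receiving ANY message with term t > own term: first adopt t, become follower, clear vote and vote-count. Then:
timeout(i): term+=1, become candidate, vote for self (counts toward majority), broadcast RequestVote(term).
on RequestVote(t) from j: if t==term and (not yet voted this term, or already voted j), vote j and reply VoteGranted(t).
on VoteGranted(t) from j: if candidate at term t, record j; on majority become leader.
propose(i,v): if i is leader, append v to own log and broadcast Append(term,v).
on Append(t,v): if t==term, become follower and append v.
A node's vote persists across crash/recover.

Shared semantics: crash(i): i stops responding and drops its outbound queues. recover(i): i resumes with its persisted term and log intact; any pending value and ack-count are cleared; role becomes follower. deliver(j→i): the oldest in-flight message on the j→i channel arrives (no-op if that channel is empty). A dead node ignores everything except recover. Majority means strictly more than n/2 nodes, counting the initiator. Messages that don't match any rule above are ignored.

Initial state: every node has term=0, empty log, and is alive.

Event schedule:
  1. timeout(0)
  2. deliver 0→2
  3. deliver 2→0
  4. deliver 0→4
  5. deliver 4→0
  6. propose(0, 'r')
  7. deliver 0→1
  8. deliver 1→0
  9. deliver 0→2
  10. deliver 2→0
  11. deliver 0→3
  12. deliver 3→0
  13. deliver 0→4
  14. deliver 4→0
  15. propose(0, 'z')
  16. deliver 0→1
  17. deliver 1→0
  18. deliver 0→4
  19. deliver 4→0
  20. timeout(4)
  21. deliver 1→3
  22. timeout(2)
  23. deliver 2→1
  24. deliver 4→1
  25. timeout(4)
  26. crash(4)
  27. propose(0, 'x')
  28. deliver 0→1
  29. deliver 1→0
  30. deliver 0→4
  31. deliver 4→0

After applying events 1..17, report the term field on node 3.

1

after 1 — timeout(0): n0:cand/t1/[-]
after 2 — deliver 0→2: n2:foll/t1/[-]
after 3 — deliver 2→0: ·
after 4 — deliver 0→4: n4:foll/t1/[-]
after 5 — deliver 4→0: n0:lead/t1/[-]
after 6 — propose(0,'r'): n0:lead/t1/[r]
after 7 — deliver 0→1: n1:foll/t1/[-]
after 8 — deliver 1→0: ·
after 9 — deliver 0→2: n2:foll/t1/[r]
after 10 — deliver 2→0: ·
after 11 — deliver 0→3: n3:foll/t1/[-]
after 12 — deliver 3→0: ·
after 13 — deliver 0→4: n4:foll/t1/[r]
after 14 — deliver 4→0: ·
after 15 — propose(0,'z'): n0:lead/t1/[r,z]
after 16 — deliver 0→1: n1:foll/t1/[r]
after 17 — deliver 1→0: ·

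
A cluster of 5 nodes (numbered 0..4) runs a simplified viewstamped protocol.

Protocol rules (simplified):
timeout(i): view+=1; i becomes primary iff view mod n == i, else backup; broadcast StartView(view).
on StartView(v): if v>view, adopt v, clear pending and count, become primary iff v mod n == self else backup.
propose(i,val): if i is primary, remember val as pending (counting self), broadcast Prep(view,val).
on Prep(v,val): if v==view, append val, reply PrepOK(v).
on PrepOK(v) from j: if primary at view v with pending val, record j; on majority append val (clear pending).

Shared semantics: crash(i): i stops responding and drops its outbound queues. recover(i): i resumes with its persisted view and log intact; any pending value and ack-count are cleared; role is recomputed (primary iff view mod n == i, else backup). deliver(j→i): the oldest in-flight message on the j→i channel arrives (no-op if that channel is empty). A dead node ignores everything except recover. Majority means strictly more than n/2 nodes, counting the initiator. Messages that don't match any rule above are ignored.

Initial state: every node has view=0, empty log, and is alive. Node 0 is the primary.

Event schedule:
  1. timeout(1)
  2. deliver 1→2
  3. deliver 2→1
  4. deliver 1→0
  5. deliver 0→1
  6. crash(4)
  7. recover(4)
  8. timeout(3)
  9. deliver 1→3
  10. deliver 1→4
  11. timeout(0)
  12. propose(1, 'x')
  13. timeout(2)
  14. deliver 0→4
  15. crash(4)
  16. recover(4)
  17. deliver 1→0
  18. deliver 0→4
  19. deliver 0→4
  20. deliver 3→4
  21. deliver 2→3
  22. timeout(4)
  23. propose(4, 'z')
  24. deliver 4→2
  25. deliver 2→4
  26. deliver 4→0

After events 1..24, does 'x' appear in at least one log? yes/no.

step 1 timeout(1): 1={prim,v=1,log=-}
step 2 deliver 1→2: 2={back,v=1,log=-}
step 3 deliver 2→1: —
step 4 deliver 1→0: 0={back,v=1,log=-}
step 5 deliver 0→1: —
step 6 crash(4): 4={✗back,v=0,log=-}
step 7 recover(4): 4={back,v=0,log=-}
step 8 timeout(3): 3={back,v=1,log=-}
step 9 deliver 1→3: —
step 10 deliver 1→4: 4={back,v=1,log=-}
step 11 timeout(0): 0={back,v=2,log=-}
step 12 propose(1,'x'): —
step 13 timeout(2): 2={prim,v=2,log=-}
step 14 deliver 0→4: 4={back,v=2,log=-}
step 15 crash(4): 4={✗back,v=2,log=-}
step 16 recover(4): 4={back,v=2,log=-}
step 17 deliver 1→0: —
step 18 deliver 0→4: —
step 19 deliver 0→4: —
step 20 deliver 3→4: —
step 21 deliver 2→3: 3={back,v=2,log=-}
step 22 timeout(4): 4={back,v=3,log=-}
step 23 propose(4,'z'): —
step 24 deliver 4→2: 2={back,v=3,log=-}

no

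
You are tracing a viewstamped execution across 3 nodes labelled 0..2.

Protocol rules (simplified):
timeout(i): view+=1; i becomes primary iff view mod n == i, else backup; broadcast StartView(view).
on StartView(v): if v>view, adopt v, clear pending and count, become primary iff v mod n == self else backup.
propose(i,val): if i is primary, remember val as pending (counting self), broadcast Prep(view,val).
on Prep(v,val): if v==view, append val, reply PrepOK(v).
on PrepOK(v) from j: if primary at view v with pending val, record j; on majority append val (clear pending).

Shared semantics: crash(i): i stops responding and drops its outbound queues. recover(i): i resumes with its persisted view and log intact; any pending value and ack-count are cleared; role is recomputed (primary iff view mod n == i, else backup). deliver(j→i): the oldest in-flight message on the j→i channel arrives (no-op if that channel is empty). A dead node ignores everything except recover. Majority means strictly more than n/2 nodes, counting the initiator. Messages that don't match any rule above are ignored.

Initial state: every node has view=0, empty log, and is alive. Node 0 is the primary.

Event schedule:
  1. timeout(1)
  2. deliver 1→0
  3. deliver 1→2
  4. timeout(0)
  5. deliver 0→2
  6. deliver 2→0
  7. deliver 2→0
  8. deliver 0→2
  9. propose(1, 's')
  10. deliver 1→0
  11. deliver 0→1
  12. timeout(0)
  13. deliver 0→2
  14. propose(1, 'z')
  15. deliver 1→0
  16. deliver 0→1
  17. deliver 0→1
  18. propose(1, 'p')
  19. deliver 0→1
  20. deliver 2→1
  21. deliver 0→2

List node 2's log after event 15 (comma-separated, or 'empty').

empty

1. timeout(1):  <1:prim v1 ->
2. deliver 1→0:  <0:back v1 ->
3. deliver 1→2:  <2:back v1 ->
4. timeout(0):  <0:back v2 ->
5. deliver 0→2:  <2:prim v2 ->
6. deliver 2→0:  nop
7. deliver 2→0:  nop
8. deliver 0→2:  nop
9. propose(1,'s'):  nop
10. deliver 1→0:  nop
11. deliver 0→1:  <1:back v2 ->
12. timeout(0):  <0:prim v3 ->
13. deliver 0→2:  <2:back v3 ->
14. propose(1,'z'):  nop
15. deliver 1→0:  nop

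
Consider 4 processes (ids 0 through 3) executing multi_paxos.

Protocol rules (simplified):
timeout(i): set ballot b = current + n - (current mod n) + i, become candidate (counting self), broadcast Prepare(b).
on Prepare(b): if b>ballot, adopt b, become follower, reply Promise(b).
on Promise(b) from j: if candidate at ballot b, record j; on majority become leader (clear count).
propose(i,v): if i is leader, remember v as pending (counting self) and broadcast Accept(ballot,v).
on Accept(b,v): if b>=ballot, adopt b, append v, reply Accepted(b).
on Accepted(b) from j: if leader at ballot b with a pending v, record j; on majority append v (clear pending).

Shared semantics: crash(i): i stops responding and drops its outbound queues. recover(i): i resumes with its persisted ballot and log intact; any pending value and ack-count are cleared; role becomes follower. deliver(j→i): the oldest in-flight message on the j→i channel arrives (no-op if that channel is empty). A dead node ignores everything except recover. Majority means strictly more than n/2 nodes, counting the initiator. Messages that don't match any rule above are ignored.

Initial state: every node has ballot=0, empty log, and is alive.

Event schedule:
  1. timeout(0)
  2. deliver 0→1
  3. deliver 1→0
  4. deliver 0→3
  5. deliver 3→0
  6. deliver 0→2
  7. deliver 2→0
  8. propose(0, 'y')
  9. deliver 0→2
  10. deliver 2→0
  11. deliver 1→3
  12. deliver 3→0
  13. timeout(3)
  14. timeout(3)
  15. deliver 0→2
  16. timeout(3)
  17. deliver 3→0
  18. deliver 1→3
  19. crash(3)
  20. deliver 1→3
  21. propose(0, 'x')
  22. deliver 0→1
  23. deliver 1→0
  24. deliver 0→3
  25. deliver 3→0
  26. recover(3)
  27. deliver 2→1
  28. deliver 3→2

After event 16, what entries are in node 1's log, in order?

empty

after 1 — timeout(0): n0:cand/b4/[-]
after 2 — deliver 0→1: n1:foll/b4/[-]
after 3 — deliver 1→0: ·
after 4 — deliver 0→3: n3:foll/b4/[-]
after 5 — deliver 3→0: n0:lead/b4/[-]
after 6 — deliver 0→2: n2:foll/b4/[-]
after 7 — deliver 2→0: ·
after 8 — propose(0,'y'): ·
after 9 — deliver 0→2: n2:foll/b4/[y]
after 10 — deliver 2→0: ·
after 11 — deliver 1→3: ·
after 12 — deliver 3→0: ·
after 13 — timeout(3): n3:cand/b11/[-]
after 14 — timeout(3): n3:cand/b15/[-]
after 15 — deliver 0→2: ·
after 16 — timeout(3): n3:cand/b19/[-]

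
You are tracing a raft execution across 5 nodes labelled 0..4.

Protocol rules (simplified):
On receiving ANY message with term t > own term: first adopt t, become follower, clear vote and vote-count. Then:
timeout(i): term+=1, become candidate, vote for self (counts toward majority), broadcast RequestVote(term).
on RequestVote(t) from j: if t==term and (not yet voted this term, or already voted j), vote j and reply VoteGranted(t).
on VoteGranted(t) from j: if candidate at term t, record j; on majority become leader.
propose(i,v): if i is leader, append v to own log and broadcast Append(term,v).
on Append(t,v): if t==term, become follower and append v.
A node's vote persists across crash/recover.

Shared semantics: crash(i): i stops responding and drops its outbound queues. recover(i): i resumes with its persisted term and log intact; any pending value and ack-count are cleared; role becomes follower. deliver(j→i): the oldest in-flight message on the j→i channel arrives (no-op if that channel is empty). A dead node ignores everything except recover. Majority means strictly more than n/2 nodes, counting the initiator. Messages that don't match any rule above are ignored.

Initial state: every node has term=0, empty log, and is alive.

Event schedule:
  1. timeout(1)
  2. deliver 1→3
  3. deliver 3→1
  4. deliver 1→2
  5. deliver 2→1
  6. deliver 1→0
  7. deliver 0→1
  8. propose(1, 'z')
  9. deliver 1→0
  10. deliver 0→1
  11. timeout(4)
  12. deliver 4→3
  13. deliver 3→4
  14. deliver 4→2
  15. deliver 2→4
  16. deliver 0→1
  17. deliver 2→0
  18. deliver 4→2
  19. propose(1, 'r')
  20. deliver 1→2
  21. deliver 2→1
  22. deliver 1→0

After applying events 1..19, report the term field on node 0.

after 1 — timeout(1): n1:cand/t1/[-]
after 2 — deliver 1→3: n3:foll/t1/[-]
after 3 — deliver 3→1: ·
after 4 — deliver 1→2: n2:foll/t1/[-]
after 5 — deliver 2→1: n1:lead/t1/[-]
after 6 — deliver 1→0: n0:foll/t1/[-]
after 7 — deliver 0→1: ·
after 8 — propose(1,'z'): n1:lead/t1/[z]
after 9 — deliver 1→0: n0:foll/t1/[z]
after 10 — deliver 0→1: ·
after 11 — timeout(4): n4:cand/t1/[-]
after 12 — deliver 4→3: ·
after 13 — deliver 3→4: ·
after 14 — deliver 4→2: ·
after 15 — deliver 2→4: ·
after 16 — deliver 0→1: ·
after 17 — deliver 2→0: ·
after 18 — deliver 4→2: ·
after 19 — propose(1,'r'): n1:lead/t1/[z,r]

1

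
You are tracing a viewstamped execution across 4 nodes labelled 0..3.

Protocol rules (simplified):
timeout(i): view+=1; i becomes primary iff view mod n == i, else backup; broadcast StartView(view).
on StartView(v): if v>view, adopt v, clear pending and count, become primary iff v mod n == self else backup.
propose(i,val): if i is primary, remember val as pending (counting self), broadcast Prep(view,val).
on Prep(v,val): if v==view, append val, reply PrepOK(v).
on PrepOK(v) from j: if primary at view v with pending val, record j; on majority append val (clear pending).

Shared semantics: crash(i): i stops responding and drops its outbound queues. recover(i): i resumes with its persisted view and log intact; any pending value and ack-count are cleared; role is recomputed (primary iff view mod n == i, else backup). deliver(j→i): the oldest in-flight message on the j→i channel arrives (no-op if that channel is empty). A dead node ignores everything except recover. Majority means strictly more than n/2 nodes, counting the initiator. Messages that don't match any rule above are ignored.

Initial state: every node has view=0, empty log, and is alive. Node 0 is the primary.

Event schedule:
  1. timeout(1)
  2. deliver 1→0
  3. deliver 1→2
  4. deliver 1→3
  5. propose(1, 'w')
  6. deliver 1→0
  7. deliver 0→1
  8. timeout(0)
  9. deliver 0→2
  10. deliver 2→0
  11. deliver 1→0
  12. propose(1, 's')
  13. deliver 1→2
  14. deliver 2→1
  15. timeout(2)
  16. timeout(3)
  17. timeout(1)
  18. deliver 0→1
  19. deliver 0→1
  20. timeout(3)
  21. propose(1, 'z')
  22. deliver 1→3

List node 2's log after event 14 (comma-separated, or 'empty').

empty

step 1 timeout(1): 1={prim,v=1,log=-}
step 2 deliver 1→0: 0={back,v=1,log=-}
step 3 deliver 1→2: 2={back,v=1,log=-}
step 4 deliver 1→3: 3={back,v=1,log=-}
step 5 propose(1,'w'): —
step 6 deliver 1→0: 0={back,v=1,log=w}
step 7 deliver 0→1: —
step 8 timeout(0): 0={back,v=2,log=w}
step 9 deliver 0→2: 2={prim,v=2,log=-}
step 10 deliver 2→0: —
step 11 deliver 1→0: —
step 12 propose(1,'s'): —
step 13 deliver 1→2: —
step 14 deliver 2→1: —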